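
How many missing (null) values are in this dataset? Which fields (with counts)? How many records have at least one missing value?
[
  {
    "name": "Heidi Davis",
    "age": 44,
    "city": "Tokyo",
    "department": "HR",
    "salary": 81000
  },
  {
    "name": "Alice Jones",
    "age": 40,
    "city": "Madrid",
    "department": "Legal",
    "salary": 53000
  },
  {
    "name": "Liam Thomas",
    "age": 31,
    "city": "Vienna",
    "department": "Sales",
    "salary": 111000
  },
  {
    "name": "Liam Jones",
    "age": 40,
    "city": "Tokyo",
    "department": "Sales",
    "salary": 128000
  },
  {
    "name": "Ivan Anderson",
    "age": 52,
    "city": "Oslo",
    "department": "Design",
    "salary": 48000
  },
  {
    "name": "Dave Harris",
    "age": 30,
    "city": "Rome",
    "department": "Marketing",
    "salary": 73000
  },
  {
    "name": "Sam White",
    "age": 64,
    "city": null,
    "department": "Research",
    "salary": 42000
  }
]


Checking for missing (null) values in 7 records:

  Heidi Davis: complete
  Alice Jones: complete
  Liam Thomas: complete
  Liam Jones: complete
  Ivan Anderson: complete
  Dave Harris: complete
  Sam White: city

Per field:
  name: 0 missing
  age: 0 missing
  city: 1 missing
  department: 0 missing
  salary: 0 missing

Total missing values: 1
Records with any missing: 1

1 missing values (city: 1); 1 incomplete records


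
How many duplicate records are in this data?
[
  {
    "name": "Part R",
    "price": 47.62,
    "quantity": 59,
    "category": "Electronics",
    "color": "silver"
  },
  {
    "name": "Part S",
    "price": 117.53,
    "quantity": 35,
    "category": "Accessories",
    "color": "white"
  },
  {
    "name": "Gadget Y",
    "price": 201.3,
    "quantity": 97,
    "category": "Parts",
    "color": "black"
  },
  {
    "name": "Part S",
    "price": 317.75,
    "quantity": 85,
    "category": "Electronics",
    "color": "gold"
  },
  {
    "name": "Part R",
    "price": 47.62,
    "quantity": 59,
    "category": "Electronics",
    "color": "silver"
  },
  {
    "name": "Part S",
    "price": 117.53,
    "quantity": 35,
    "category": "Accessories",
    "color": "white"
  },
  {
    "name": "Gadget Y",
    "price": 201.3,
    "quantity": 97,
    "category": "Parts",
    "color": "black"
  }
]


Checking 7 records for duplicates:

  Row 1: Part R ($47.62, qty 59)
  Row 2: Part S ($117.53, qty 35)
  Row 3: Gadget Y ($201.3, qty 97)
  Row 4: Part S ($317.75, qty 85)
  Row 5: Part R ($47.62, qty 59) <-- DUPLICATE
  Row 6: Part S ($117.53, qty 35) <-- DUPLICATE
  Row 7: Gadget Y ($201.3, qty 97) <-- DUPLICATE

Duplicates found: 3
Unique records: 4

3 duplicates, 4 unique


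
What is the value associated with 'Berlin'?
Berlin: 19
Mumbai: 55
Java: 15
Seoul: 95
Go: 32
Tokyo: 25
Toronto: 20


Looking up key 'Berlin'
Value: 19

19


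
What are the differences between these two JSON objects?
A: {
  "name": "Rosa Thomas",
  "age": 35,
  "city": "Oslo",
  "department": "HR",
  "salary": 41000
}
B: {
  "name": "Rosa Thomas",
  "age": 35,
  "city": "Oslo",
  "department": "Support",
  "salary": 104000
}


Comparing each field (in key order):
  name: same
  age: same
  city: same
  department: DIFFERENT
  salary: DIFFERENT
Differences:
  department: HR -> Support
  salary: 41000 -> 104000

2 field(s) changed

2 changes: department, salary


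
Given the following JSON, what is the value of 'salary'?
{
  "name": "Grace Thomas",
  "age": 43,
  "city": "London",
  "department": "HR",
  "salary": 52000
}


Looking up field 'salary'
Value: 52000

52000


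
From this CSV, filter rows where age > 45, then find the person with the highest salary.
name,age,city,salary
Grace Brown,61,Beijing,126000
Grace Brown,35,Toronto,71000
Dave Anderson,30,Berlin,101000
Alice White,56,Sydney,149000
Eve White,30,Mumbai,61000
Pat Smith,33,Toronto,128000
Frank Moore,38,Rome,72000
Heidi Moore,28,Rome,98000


Filter: age > 45
Sort by: salary (descending)

Filtered records (2):
  Alice White, age 56, salary $149000
  Grace Brown, age 61, salary $126000

Highest salary: Alice White ($149000)

Alice White


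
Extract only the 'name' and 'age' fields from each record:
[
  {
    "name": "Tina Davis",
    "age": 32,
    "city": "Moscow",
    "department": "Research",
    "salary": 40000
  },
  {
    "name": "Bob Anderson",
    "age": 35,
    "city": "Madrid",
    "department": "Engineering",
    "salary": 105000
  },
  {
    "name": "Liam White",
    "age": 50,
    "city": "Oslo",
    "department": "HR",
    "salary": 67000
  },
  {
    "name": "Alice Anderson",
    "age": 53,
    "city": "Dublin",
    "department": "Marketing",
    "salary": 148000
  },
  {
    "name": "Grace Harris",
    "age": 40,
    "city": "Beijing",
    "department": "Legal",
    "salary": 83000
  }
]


Original: 5 records with fields: name, age, city, department, salary
Keep: ['name', 'age']
Drop: ['city', 'department', 'salary']
Result: 5 records, 2 fields each

[
  {
    "name": "Tina Davis",
    "age": 32
  },
  {
    "name": "Bob Anderson",
    "age": 35
  },
  {
    "name": "Liam White",
    "age": 50
  },
  {
    "name": "Alice Anderson",
    "age": 53
  },
  {
    "name": "Grace Harris",
    "age": 40
  }
]


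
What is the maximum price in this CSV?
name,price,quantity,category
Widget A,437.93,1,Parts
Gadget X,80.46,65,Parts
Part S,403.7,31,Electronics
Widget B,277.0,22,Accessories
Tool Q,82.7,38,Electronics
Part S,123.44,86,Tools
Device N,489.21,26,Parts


Computing maximum price:
Values: [437.93, 80.46, 403.7, 277.0, 82.7, 123.44, 489.21]
Max = 489.21

489.21


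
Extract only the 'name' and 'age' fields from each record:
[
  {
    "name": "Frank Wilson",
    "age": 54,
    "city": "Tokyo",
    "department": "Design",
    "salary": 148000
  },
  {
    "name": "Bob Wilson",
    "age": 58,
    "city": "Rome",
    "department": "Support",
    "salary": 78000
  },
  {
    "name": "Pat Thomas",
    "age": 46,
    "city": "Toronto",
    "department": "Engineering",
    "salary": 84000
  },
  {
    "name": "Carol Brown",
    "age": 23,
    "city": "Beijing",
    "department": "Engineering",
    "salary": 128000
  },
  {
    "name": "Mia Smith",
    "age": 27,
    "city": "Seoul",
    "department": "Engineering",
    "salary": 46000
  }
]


Original: 5 records with fields: name, age, city, department, salary
Keep: ['name', 'age']
Drop: ['city', 'department', 'salary']
Result: 5 records, 2 fields each

[
  {
    "name": "Frank Wilson",
    "age": 54
  },
  {
    "name": "Bob Wilson",
    "age": 58
  },
  {
    "name": "Pat Thomas",
    "age": 46
  },
  {
    "name": "Carol Brown",
    "age": 23
  },
  {
    "name": "Mia Smith",
    "age": 27
  }
]


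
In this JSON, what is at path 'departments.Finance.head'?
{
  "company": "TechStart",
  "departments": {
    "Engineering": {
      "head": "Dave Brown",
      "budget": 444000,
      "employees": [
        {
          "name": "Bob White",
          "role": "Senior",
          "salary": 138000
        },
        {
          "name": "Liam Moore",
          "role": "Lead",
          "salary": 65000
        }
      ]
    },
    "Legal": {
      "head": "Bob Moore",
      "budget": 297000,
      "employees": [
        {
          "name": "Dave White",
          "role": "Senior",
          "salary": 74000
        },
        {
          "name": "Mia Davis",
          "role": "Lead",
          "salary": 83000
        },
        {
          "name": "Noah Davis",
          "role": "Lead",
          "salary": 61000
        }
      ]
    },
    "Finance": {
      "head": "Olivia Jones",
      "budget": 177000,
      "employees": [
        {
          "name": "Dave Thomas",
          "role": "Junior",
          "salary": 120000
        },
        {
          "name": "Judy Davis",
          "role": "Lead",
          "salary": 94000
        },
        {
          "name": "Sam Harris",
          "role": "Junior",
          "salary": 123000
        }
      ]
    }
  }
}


Path: departments.Finance.head

Navigate:
  -> departments
  -> Finance
  -> head = 'Olivia Jones'

Olivia Jones


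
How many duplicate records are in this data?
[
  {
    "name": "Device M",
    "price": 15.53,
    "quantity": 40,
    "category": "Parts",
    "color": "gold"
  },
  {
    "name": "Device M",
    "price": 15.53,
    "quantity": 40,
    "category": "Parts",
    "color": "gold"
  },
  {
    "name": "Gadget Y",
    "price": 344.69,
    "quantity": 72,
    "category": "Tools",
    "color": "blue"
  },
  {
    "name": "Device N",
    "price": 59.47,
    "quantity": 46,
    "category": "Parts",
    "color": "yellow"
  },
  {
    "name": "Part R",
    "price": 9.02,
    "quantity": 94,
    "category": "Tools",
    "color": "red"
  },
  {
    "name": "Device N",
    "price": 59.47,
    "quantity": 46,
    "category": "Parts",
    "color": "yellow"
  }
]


Checking 6 records for duplicates:

  Row 1: Device M ($15.53, qty 40)
  Row 2: Device M ($15.53, qty 40) <-- DUPLICATE
  Row 3: Gadget Y ($344.69, qty 72)
  Row 4: Device N ($59.47, qty 46)
  Row 5: Part R ($9.02, qty 94)
  Row 6: Device N ($59.47, qty 46) <-- DUPLICATE

Duplicates found: 2
Unique records: 4

2 duplicates, 4 unique


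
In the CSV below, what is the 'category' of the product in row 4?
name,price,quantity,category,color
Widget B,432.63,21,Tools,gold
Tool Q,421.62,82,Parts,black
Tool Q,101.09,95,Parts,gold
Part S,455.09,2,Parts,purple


Query: Row 4 ('Part S'), column 'category'
Value: Parts

Parts


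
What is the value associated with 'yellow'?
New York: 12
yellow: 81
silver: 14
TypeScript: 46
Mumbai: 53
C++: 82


Looking up key 'yellow'
Value: 81

81


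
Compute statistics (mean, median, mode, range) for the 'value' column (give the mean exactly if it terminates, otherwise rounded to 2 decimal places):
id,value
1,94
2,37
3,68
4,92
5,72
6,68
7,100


Data: [94, 37, 68, 92, 72, 68, 100]
Count: 7
Sum: 531
Mean: 531/7 ≈ 75.86 (rounded to 2 decimal places)
Sorted: [37, 68, 68, 72, 92, 94, 100]
Median: 72.0
Mode: 68 (2 times)
Range: 100 - 37 = 63
Min: 37, Max: 100

mean≈75.86, median=72.0, mode=68, range=63


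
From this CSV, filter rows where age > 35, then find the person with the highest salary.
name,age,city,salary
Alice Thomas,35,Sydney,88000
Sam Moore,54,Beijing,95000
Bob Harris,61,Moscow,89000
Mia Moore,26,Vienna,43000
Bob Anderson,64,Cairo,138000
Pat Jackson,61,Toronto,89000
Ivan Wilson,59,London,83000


Filter: age > 35
Sort by: salary (descending)

Filtered records (5):
  Bob Anderson, age 64, salary $138000
  Sam Moore, age 54, salary $95000
  Bob Harris, age 61, salary $89000
  Pat Jackson, age 61, salary $89000
  Ivan Wilson, age 59, salary $83000

Highest salary: Bob Anderson ($138000)

Bob Anderson


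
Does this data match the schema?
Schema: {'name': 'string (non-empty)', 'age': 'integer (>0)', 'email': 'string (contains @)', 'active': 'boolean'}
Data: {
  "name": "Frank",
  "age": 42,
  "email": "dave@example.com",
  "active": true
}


Validating each field against schema:
  name: OK (non-empty string)
  age: OK (positive integer)
  email: OK (string with @)
  active: OK (boolean)

Result: VALID

VALID


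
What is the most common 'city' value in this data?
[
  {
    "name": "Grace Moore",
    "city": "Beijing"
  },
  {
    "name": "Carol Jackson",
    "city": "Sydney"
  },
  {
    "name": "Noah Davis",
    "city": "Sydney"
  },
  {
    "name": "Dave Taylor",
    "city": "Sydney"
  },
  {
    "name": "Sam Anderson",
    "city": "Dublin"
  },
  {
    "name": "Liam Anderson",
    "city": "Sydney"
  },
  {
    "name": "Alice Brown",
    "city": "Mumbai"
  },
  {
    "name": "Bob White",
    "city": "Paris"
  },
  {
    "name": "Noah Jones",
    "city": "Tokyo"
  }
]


Counting 'city' values across 9 records:

  Sydney: 4 ####
  Beijing: 1 #
  Dublin: 1 #
  Mumbai: 1 #
  Paris: 1 #
  Tokyo: 1 #

Most common: Sydney (4 times)

Sydney (4 times)


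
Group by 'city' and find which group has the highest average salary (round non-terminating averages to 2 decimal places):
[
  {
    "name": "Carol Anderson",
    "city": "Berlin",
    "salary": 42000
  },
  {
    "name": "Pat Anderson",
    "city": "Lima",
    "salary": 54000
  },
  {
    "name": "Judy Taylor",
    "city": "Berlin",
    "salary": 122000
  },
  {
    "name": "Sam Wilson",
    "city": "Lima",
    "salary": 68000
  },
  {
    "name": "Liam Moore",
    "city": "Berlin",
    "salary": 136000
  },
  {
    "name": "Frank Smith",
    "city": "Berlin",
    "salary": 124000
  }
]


Group by: city

Groups:
  Berlin: 4 people, avg salary = 424000/4 = $106000
  Lima: 2 people, avg salary = 122000/2 = $61000

Highest average salary: Berlin ($106000)

Berlin ($106000)


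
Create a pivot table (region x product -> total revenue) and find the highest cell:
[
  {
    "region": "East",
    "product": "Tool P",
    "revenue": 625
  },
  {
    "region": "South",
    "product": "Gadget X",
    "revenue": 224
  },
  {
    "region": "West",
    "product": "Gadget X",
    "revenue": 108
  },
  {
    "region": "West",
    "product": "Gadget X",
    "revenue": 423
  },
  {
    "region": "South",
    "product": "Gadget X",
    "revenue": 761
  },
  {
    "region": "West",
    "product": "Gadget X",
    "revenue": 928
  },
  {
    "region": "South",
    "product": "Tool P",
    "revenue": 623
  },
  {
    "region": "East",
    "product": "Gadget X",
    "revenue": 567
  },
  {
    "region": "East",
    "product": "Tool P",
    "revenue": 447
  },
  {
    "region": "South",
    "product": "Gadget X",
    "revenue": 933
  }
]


Pivot: region (rows) x product (columns) -> total revenue

     Gadget X      Tool P      
East           567          1072  
South         1918           623  
West          1459             0  

Highest: South / Gadget X = $1918

South / Gadget X = $1918


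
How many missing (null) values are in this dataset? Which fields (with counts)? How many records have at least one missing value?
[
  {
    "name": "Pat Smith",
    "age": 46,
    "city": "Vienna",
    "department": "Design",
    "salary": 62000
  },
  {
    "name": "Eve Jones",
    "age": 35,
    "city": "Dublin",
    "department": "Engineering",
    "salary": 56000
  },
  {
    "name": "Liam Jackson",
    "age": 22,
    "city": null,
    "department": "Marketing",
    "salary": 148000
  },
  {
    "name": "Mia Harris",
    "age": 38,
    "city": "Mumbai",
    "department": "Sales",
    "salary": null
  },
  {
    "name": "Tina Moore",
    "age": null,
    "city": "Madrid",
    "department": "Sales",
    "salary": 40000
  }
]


Checking for missing (null) values in 5 records:

  Pat Smith: complete
  Eve Jones: complete
  Liam Jackson: city
  Mia Harris: salary
  Tina Moore: age

Per field:
  name: 0 missing
  age: 1 missing
  city: 1 missing
  department: 0 missing
  salary: 1 missing

Total missing values: 3
Records with any missing: 3

3 missing values (age: 1, city: 1, salary: 1); 3 incomplete records


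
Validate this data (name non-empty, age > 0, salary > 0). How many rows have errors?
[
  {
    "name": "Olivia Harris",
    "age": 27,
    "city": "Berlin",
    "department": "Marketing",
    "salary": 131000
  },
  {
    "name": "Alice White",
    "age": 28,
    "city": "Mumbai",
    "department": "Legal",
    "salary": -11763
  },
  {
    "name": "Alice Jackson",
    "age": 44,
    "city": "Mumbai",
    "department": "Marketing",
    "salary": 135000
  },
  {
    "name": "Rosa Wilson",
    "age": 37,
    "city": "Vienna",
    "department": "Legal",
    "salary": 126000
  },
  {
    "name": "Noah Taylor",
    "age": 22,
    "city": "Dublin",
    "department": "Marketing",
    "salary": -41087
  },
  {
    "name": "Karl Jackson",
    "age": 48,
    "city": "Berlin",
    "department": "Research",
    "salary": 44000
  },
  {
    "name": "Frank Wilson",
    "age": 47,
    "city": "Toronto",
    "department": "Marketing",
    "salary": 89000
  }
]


Validating 7 records:
Rules: name non-empty, age > 0, salary > 0

  Row 1 (Olivia Harris): OK
  Row 2 (Alice White): negative salary: -11763
  Row 3 (Alice Jackson): OK
  Row 4 (Rosa Wilson): OK
  Row 5 (Noah Taylor): negative salary: -41087
  Row 6 (Karl Jackson): OK
  Row 7 (Frank Wilson): OK

Total errors: 2

2 errors


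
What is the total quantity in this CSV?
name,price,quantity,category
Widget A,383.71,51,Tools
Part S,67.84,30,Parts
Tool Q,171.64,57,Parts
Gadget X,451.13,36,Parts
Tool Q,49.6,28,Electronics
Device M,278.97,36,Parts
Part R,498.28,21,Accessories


Computing total quantity:
Values: [51, 30, 57, 36, 28, 36, 21]
Sum = 259

259


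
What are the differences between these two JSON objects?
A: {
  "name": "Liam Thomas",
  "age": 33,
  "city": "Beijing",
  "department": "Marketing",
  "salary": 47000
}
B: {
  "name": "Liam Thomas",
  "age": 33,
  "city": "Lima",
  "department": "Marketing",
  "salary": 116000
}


Comparing each field (in key order):
  name: same
  age: same
  city: DIFFERENT
  department: same
  salary: DIFFERENT
Differences:
  city: Beijing -> Lima
  salary: 47000 -> 116000

2 field(s) changed

2 changes: city, salary


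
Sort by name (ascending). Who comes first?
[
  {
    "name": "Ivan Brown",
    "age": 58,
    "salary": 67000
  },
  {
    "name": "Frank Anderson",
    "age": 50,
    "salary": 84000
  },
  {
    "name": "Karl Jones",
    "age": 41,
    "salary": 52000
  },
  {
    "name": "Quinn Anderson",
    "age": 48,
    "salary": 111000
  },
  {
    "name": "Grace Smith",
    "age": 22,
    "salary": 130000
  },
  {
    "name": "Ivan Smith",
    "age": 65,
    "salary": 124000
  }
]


Sort by: name (ascending)

Sorted order:
  1. Frank Anderson (name = Frank Anderson)
  2. Grace Smith (name = Grace Smith)
  3. Ivan Brown (name = Ivan Brown)
  4. Ivan Smith (name = Ivan Smith)
  5. Karl Jones (name = Karl Jones)
  6. Quinn Anderson (name = Quinn Anderson)

First: Frank Anderson

Frank Anderson


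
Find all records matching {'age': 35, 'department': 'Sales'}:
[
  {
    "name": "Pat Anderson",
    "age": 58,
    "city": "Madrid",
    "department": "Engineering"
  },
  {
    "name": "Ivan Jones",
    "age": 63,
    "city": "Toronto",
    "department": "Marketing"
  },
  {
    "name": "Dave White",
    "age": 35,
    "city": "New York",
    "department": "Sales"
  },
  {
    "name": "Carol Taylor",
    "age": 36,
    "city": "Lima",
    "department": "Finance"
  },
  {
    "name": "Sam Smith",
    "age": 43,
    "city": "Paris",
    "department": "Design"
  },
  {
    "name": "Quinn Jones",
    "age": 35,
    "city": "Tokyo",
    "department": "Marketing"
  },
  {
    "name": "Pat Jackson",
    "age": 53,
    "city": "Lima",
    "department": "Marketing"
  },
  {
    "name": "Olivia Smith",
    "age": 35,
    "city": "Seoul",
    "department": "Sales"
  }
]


Search criteria: {'age': 35, 'department': 'Sales'}

Checking 8 records:
  Pat Anderson: {age: 58, department: Engineering}
  Ivan Jones: {age: 63, department: Marketing}
  Dave White: {age: 35, department: Sales} <-- MATCH
  Carol Taylor: {age: 36, department: Finance}
  Sam Smith: {age: 43, department: Design}
  Quinn Jones: {age: 35, department: Marketing}
  Pat Jackson: {age: 53, department: Marketing}
  Olivia Smith: {age: 35, department: Sales} <-- MATCH

Matches: ["Dave White", "Olivia Smith"]

["Dave White", "Olivia Smith"]


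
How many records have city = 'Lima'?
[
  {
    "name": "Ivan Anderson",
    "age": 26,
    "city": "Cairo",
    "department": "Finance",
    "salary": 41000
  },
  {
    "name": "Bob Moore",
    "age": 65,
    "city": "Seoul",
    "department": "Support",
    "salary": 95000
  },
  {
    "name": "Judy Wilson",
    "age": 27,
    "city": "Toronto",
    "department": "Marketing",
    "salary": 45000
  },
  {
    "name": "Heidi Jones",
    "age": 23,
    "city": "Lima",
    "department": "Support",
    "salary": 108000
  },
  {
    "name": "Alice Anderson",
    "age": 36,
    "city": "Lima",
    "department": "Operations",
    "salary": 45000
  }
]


Data: 5 records
Condition: city = 'Lima'

Checking each record:
  Ivan Anderson: Cairo
  Bob Moore: Seoul
  Judy Wilson: Toronto
  Heidi Jones: Lima MATCH
  Alice Anderson: Lima MATCH

Count: 2

2


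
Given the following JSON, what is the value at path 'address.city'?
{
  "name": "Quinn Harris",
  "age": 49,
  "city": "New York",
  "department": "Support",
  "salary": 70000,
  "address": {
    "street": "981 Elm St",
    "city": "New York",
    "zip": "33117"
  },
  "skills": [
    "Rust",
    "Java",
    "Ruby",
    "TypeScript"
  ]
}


Query: address.city
Path: address -> city
Value: New York

New York


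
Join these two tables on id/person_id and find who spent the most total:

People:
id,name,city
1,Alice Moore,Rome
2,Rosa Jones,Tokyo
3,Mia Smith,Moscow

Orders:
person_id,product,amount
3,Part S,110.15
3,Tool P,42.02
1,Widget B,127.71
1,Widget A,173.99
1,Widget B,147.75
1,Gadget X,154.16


Join on: people.id = orders.person_id

Joined rows:
  Mia Smith (Moscow) bought Part S for $110.15
  Mia Smith (Moscow) bought Tool P for $42.02
  Alice Moore (Rome) bought Widget B for $127.71
  Alice Moore (Rome) bought Widget A for $173.99
  Alice Moore (Rome) bought Widget B for $147.75
  Alice Moore (Rome) bought Gadget X for $154.16

Total per person:
  Alice Moore: $603.61
  Mia Smith: $152.17

Top spender: Alice Moore ($603.61)

Alice Moore ($603.61)


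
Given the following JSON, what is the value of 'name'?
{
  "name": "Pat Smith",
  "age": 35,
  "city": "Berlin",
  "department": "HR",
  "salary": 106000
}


Looking up field 'name'
Value: Pat Smith

Pat Smith


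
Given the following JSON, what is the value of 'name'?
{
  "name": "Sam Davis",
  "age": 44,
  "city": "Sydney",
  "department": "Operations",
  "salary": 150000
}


Looking up field 'name'
Value: Sam Davis

Sam Davis


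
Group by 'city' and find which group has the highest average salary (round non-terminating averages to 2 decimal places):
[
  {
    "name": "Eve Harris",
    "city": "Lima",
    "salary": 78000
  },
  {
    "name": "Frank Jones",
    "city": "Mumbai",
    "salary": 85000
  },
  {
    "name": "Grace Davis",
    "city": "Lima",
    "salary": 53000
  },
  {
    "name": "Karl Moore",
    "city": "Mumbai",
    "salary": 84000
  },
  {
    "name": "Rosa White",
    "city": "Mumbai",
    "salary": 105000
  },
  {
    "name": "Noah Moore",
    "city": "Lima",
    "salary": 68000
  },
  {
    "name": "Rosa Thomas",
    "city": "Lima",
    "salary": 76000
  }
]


Group by: city

Groups:
  Lima: 4 people, avg salary = 275000/4 = $68750
  Mumbai: 3 people, avg salary = 274000/3 ≈ $91333.33

Highest average salary: Mumbai (≈$91333.33)

Mumbai (≈$91333.33)


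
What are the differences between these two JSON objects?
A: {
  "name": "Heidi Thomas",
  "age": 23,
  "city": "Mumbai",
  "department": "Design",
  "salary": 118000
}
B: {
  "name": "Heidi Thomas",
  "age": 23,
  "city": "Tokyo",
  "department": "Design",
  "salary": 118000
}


Comparing each field (in key order):
  name: same
  age: same
  city: DIFFERENT
  department: same
  salary: same
Differences:
  city: Mumbai -> Tokyo

1 field(s) changed

1 change: city


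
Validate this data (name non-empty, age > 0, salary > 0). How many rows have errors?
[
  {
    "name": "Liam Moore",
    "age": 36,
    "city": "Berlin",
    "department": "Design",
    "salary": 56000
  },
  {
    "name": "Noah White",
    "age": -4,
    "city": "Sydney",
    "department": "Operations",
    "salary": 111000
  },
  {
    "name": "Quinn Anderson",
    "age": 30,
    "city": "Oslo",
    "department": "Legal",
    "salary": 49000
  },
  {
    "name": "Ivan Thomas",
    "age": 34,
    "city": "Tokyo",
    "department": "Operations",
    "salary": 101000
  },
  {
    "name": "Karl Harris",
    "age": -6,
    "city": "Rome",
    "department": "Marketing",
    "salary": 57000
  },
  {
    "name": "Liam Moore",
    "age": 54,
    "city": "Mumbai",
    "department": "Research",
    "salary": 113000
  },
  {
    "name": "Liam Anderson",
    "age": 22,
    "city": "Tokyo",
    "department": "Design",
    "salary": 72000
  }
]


Validating 7 records:
Rules: name non-empty, age > 0, salary > 0

  Row 1 (Liam Moore): OK
  Row 2 (Noah White): negative age: -4
  Row 3 (Quinn Anderson): OK
  Row 4 (Ivan Thomas): OK
  Row 5 (Karl Harris): negative age: -6
  Row 6 (Liam Moore): OK
  Row 7 (Liam Anderson): OK

Total errors: 2

2 errors


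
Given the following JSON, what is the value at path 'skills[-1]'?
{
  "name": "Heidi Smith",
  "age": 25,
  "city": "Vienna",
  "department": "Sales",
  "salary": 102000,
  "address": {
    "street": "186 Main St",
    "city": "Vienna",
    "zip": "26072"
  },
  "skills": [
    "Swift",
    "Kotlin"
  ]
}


Query: skills[-1]
Path: skills -> last element
Value: Kotlin

Kotlin


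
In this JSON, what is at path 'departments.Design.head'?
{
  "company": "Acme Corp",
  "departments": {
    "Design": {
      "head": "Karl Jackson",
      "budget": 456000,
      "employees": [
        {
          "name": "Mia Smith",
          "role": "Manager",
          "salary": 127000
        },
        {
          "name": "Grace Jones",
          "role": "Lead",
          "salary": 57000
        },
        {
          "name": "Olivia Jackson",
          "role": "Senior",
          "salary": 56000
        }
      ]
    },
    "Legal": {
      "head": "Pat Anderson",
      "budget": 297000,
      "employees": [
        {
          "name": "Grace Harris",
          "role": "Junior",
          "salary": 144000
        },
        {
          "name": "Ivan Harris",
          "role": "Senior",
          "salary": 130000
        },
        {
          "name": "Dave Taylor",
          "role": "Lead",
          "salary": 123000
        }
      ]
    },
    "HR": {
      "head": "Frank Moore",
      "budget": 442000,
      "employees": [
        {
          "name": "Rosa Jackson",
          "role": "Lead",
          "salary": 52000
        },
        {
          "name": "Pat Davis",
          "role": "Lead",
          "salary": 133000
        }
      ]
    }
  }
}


Path: departments.Design.head

Navigate:
  -> departments
  -> Design
  -> head = 'Karl Jackson'

Karl Jackson


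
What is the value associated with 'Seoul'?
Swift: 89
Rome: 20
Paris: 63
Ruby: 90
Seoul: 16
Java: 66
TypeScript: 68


Looking up key 'Seoul'
Value: 16

16


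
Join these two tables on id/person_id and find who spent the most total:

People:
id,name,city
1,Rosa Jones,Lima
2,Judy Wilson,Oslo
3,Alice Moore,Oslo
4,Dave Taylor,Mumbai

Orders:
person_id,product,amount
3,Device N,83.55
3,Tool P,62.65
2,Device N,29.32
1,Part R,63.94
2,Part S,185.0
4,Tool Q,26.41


Join on: people.id = orders.person_id

Joined rows:
  Alice Moore (Oslo) bought Device N for $83.55
  Alice Moore (Oslo) bought Tool P for $62.65
  Judy Wilson (Oslo) bought Device N for $29.32
  Rosa Jones (Lima) bought Part R for $63.94
  Judy Wilson (Oslo) bought Part S for $185.0
  Dave Taylor (Mumbai) bought Tool Q for $26.41

Total per person:
  Judy Wilson: $214.32
  Alice Moore: $146.20
  Rosa Jones: $63.94
  Dave Taylor: $26.41

Top spender: Judy Wilson ($214.32)

Judy Wilson ($214.32)


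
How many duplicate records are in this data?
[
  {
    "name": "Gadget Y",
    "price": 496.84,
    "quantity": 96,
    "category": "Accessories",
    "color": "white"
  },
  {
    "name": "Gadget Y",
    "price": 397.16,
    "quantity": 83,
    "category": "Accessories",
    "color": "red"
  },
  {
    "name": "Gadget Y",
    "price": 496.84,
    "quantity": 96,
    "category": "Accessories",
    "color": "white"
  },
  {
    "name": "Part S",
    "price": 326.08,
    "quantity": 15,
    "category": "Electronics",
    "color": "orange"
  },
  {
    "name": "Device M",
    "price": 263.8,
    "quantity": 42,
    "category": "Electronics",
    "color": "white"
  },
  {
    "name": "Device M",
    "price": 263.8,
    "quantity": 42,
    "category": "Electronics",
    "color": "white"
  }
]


Checking 6 records for duplicates:

  Row 1: Gadget Y ($496.84, qty 96)
  Row 2: Gadget Y ($397.16, qty 83)
  Row 3: Gadget Y ($496.84, qty 96) <-- DUPLICATE
  Row 4: Part S ($326.08, qty 15)
  Row 5: Device M ($263.8, qty 42)
  Row 6: Device M ($263.8, qty 42) <-- DUPLICATE

Duplicates found: 2
Unique records: 4

2 duplicates, 4 unique


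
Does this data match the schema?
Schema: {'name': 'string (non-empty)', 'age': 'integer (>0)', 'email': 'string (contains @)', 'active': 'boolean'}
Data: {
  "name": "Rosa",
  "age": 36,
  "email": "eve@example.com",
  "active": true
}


Validating each field against schema:
  name: OK (non-empty string)
  age: OK (positive integer)
  email: OK (string with @)
  active: OK (boolean)

Result: VALID

VALID


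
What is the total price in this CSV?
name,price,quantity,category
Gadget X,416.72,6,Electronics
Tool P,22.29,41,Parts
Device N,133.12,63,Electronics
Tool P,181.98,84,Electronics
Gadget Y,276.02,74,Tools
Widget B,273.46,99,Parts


Computing total price:
Values: [416.72, 22.29, 133.12, 181.98, 276.02, 273.46]
Sum = 1303.59

1303.59


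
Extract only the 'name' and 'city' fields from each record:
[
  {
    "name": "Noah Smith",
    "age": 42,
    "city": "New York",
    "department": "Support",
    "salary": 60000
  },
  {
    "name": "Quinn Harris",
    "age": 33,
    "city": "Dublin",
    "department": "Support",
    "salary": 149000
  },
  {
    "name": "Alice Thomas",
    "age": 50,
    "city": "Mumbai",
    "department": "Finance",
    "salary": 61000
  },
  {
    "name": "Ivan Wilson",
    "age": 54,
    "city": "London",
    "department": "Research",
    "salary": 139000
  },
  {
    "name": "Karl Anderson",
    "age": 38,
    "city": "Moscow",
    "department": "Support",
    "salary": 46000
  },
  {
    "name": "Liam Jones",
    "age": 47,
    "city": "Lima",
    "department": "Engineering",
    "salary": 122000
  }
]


Original: 6 records with fields: name, age, city, department, salary
Keep: ['name', 'city']
Drop: ['age', 'department', 'salary']
Result: 6 records, 2 fields each

[
  {
    "name": "Noah Smith",
    "city": "New York"
  },
  {
    "name": "Quinn Harris",
    "city": "Dublin"
  },
  {
    "name": "Alice Thomas",
    "city": "Mumbai"
  },
  {
    "name": "Ivan Wilson",
    "city": "London"
  },
  {
    "name": "Karl Anderson",
    "city": "Moscow"
  },
  {
    "name": "Liam Jones",
    "city": "Lima"
  }
]


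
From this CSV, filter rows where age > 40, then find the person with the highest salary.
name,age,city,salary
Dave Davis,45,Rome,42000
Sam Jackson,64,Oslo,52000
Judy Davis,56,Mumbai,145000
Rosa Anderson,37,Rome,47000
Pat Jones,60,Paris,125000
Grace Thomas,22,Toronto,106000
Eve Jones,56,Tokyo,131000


Filter: age > 40
Sort by: salary (descending)

Filtered records (5):
  Judy Davis, age 56, salary $145000
  Eve Jones, age 56, salary $131000
  Pat Jones, age 60, salary $125000
  Sam Jackson, age 64, salary $52000
  Dave Davis, age 45, salary $42000

Highest salary: Judy Davis ($145000)

Judy Davis


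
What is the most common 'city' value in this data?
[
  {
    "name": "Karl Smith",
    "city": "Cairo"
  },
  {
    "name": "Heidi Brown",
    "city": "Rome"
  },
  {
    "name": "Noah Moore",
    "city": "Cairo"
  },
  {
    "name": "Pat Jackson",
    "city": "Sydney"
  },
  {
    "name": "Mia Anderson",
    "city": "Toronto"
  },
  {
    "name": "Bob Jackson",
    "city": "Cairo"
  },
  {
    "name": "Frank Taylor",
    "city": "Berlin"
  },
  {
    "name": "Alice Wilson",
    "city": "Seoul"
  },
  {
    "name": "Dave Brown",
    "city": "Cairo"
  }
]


Counting 'city' values across 9 records:

  Cairo: 4 ####
  Rome: 1 #
  Sydney: 1 #
  Toronto: 1 #
  Berlin: 1 #
  Seoul: 1 #

Most common: Cairo (4 times)

Cairo (4 times)


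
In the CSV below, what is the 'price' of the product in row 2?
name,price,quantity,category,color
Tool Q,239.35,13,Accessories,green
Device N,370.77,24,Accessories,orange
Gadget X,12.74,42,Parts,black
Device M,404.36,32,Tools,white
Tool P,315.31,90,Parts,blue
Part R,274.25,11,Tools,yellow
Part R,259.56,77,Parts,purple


Query: Row 2 ('Device N'), column 'price'
Value: 370.77

370.77


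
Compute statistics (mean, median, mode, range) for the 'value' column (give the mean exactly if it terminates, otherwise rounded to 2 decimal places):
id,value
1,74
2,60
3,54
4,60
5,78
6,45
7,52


Data: [74, 60, 54, 60, 78, 45, 52]
Count: 7
Sum: 423
Mean: 423/7 ≈ 60.43 (rounded to 2 decimal places)
Sorted: [45, 52, 54, 60, 60, 74, 78]
Median: 60.0
Mode: 60 (2 times)
Range: 78 - 45 = 33
Min: 45, Max: 78

mean≈60.43, median=60.0, mode=60, range=33


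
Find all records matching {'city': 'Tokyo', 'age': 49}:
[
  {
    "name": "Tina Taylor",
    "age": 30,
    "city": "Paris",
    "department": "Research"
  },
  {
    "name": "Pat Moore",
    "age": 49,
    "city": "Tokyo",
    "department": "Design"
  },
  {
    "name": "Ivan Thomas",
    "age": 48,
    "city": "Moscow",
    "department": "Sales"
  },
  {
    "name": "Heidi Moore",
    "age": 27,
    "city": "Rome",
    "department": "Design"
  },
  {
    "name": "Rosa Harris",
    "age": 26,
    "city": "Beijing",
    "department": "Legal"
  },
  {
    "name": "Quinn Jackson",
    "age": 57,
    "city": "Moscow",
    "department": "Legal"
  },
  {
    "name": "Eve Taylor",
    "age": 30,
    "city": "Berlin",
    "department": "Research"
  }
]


Search criteria: {'city': 'Tokyo', 'age': 49}

Checking 7 records:
  Tina Taylor: {city: Paris, age: 30}
  Pat Moore: {city: Tokyo, age: 49} <-- MATCH
  Ivan Thomas: {city: Moscow, age: 48}
  Heidi Moore: {city: Rome, age: 27}
  Rosa Harris: {city: Beijing, age: 26}
  Quinn Jackson: {city: Moscow, age: 57}
  Eve Taylor: {city: Berlin, age: 30}

Matches: ["Pat Moore"]

["Pat Moore"]


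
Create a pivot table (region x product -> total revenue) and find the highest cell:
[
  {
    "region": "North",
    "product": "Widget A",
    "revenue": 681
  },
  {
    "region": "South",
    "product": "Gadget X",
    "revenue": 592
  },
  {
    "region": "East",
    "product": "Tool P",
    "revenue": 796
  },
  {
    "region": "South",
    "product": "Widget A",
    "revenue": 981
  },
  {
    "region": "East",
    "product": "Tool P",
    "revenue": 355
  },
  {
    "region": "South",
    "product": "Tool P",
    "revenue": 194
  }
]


Pivot: region (rows) x product (columns) -> total revenue

     Gadget X      Tool P        Widget A    
East             0          1151             0  
North            0             0           681  
South          592           194           981  

Highest: East / Tool P = $1151

East / Tool P = $1151


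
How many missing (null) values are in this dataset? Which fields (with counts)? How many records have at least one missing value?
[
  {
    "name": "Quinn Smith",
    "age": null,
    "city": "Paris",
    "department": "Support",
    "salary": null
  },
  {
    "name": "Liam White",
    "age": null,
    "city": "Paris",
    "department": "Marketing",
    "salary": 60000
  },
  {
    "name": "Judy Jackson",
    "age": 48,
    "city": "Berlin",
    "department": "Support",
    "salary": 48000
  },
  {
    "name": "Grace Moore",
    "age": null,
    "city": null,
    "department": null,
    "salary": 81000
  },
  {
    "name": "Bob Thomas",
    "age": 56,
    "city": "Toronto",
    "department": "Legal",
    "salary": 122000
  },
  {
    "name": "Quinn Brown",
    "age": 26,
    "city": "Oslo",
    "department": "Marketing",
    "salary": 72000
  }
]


Checking for missing (null) values in 6 records:

  Quinn Smith: age, salary
  Liam White: age
  Judy Jackson: complete
  Grace Moore: age, city, department
  Bob Thomas: complete
  Quinn Brown: complete

Per field:
  name: 0 missing
  age: 3 missing
  city: 1 missing
  department: 1 missing
  salary: 1 missing

Total missing values: 6
Records with any missing: 3

6 missing values (age: 3, city: 1, department: 1, salary: 1); 3 incomplete records


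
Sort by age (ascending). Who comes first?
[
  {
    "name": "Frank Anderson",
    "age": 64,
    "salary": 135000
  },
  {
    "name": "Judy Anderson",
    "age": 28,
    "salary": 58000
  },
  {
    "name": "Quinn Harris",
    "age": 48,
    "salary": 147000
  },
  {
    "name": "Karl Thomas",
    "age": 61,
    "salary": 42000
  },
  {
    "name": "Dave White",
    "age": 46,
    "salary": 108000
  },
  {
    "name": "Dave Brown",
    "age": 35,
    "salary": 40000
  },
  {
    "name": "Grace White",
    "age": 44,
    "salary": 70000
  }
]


Sort by: age (ascending)

Sorted order:
  1. Judy Anderson (age = 28)
  2. Dave Brown (age = 35)
  3. Grace White (age = 44)
  4. Dave White (age = 46)
  5. Quinn Harris (age = 48)
  6. Karl Thomas (age = 61)
  7. Frank Anderson (age = 64)

First: Judy Anderson

Judy Anderson


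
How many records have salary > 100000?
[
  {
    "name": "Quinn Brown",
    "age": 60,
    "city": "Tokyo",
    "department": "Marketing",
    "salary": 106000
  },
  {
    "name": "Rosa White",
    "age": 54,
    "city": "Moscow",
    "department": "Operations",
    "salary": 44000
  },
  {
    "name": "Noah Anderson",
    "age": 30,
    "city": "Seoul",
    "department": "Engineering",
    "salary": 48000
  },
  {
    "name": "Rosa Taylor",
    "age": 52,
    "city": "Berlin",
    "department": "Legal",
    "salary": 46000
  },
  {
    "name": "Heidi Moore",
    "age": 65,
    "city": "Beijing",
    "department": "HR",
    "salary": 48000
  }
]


Data: 5 records
Condition: salary > 100000

Checking each record:
  Quinn Brown: 106000 MATCH
  Rosa White: 44000
  Noah Anderson: 48000
  Rosa Taylor: 46000
  Heidi Moore: 48000

Count: 1

1


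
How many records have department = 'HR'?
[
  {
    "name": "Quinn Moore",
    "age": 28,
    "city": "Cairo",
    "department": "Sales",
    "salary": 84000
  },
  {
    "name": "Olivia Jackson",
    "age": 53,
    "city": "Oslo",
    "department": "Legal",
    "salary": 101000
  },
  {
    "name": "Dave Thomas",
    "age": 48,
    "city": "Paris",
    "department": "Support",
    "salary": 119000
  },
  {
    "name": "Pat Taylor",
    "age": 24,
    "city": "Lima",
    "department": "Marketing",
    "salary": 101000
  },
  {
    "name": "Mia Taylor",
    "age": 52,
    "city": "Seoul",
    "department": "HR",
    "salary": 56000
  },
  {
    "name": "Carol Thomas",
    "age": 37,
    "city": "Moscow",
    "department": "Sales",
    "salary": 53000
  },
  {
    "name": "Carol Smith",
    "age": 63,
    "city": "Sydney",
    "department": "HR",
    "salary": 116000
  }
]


Data: 7 records
Condition: department = 'HR'

Checking each record:
  Quinn Moore: Sales
  Olivia Jackson: Legal
  Dave Thomas: Support
  Pat Taylor: Marketing
  Mia Taylor: HR MATCH
  Carol Thomas: Sales
  Carol Smith: HR MATCH

Count: 2

2


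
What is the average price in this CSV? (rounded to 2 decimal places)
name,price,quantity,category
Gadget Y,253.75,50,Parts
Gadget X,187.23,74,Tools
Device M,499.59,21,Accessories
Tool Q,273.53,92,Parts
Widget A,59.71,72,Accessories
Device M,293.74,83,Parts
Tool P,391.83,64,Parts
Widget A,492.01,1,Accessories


Computing average price:
Values: [253.75, 187.23, 499.59, 273.53, 59.71, 293.74, 391.83, 492.01]
Sum = 2451.39
Count = 8
Average = 2451.39/8 = 306.42375 exactly -> 306.42 (rounded half-up to 2 decimal places)

306.42


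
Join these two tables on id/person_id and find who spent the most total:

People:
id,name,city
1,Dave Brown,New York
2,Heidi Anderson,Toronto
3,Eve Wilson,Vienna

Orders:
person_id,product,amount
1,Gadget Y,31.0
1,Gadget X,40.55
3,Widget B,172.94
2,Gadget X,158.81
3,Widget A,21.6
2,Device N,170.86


Join on: people.id = orders.person_id

Joined rows:
  Dave Brown (New York) bought Gadget Y for $31.0
  Dave Brown (New York) bought Gadget X for $40.55
  Eve Wilson (Vienna) bought Widget B for $172.94
  Heidi Anderson (Toronto) bought Gadget X for $158.81
  Eve Wilson (Vienna) bought Widget A for $21.6
  Heidi Anderson (Toronto) bought Device N for $170.86

Total per person:
  Heidi Anderson: $329.67
  Eve Wilson: $194.54
  Dave Brown: $71.55

Top spender: Heidi Anderson ($329.67)

Heidi Anderson ($329.67)


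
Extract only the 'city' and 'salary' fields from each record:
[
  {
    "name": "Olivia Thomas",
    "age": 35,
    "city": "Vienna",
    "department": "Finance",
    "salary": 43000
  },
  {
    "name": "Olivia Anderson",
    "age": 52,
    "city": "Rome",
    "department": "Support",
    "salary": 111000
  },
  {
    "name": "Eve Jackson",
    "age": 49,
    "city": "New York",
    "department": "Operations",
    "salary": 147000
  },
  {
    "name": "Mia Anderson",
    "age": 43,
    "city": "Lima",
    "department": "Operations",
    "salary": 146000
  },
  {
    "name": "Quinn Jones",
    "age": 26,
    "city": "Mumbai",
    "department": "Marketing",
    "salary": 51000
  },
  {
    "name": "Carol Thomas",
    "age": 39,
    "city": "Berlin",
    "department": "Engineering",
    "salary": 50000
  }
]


Original: 6 records with fields: name, age, city, department, salary
Keep: ['city', 'salary']
Drop: ['name', 'age', 'department']
Result: 6 records, 2 fields each

[
  {
    "city": "Vienna",
    "salary": 43000
  },
  {
    "city": "Rome",
    "salary": 111000
  },
  {
    "city": "New York",
    "salary": 147000
  },
  {
    "city": "Lima",
    "salary": 146000
  },
  {
    "city": "Mumbai",
    "salary": 51000
  },
  {
    "city": "Berlin",
    "salary": 50000
  }
]
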